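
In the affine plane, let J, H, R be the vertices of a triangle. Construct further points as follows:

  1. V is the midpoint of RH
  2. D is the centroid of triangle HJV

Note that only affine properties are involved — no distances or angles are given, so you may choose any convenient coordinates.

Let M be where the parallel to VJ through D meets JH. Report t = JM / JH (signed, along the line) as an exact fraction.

t = 1/3

Work in coordinates with J = (0, 0), H = (1, 0), R = (0, 1).
1. V is the midpoint of RH ⇒ V = (1/2, 1/2)
2. D is the centroid of triangle HJV ⇒ D = (1/2, 1/6)
through D parallel to VJ: direction (-1/2, -1/2); meets JH at M = (1/3, 0)
M = J + t·(H−J) with t = 1/3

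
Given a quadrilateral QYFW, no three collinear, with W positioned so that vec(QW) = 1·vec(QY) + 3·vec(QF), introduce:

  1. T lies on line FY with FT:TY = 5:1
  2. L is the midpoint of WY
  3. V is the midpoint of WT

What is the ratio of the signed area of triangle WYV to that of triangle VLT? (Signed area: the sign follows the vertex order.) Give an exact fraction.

Assign Q = (0, 0), Y = (1, 0), F = (0, 1), W = (1, 3) — the answer is frame-independent, so this choice is without loss of generality.
1. T lies on line FY with FT:TY = 5:1 ⇒ T = (5/6, 1/6)
2. L is the midpoint of WY ⇒ L = (1, 3/2)
3. V is the midpoint of WT ⇒ V = (11/12, 19/12)
2·[WYV] = -1/4, 2·[VLT] = -1/8
[WYV]:[VLT] = -1/4:-1/8 = 2

[WYV]:[VLT] = 2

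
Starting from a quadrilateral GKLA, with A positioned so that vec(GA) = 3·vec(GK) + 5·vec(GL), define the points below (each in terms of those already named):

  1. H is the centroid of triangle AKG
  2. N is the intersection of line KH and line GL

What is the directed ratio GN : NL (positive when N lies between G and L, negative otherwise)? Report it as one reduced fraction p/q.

Work in coordinates with G = (0, 0), K = (1, 0), L = (0, 1), A = (3, 5).
1. H is the centroid of triangle AKG ⇒ H = (4/3, 5/3)
2. N is the intersection of line KH and line GL ⇒ N = (0, -5)
N = G + t·(L−G) with t = -5, so GN:NL = t:(1−t) = -5:6

GN:NL = -5/6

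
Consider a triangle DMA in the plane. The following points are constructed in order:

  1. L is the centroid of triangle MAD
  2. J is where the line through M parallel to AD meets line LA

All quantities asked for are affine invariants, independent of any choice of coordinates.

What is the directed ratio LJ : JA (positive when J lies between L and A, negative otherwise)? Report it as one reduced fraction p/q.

LJ:JA = -2/3

Set D = (0, 0), M = (1, 0), A = (0, 1); any affine frame gives the same invariant.
1. L is the centroid of triangle MAD ⇒ L = (1/3, 1/3)
2. J is where the line through M parallel to AD meets line LA ⇒ J = (1, -1)
J = L + t·(A−L) with t = -2, so LJ:JA = t:(1−t) = -2:3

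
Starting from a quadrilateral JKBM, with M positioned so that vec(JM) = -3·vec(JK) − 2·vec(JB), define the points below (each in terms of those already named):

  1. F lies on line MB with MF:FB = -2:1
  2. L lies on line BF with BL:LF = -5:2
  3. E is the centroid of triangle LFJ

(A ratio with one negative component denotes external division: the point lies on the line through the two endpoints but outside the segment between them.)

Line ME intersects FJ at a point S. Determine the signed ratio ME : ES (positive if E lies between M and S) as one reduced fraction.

Work in coordinates with J = (0, 0), K = (1, 0), B = (0, 1), M = (-3, -2).
1. F lies on line MB with MF:FB = -2:1 ⇒ F = (3, 4)
2. L lies on line BF with BL:LF = -5:2 ⇒ L = (5, 6)
3. E is the centroid of triangle LFJ ⇒ E = (8/3, 10/3)
line ME meets FJ at S = (21/10, 14/5)
E = M + t·(S−M) with t = 10/9, so ME:ES = 10/9:-1/9

ME:ES = -10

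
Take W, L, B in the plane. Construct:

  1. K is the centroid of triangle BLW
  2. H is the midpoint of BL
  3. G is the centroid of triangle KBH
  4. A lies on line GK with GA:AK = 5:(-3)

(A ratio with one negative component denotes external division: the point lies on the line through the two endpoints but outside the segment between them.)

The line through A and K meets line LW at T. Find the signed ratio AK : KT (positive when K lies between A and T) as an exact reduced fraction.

Set W = (0, 0), L = (1, 0), B = (0, 1); any affine frame gives the same invariant.
1. K is the centroid of triangle BLW ⇒ K = (1/3, 1/3)
2. H is the midpoint of BL ⇒ H = (1/2, 1/2)
3. G is the centroid of triangle KBH ⇒ G = (5/18, 11/18)
4. A lies on line GK with GA:AK = 5:(-3) ⇒ A = (5/12, -1/12)
line AK meets LW at T = (2/5, 0)
K = A + t·(T−A) with t = 5, so AK:KT = 5:-4

AK:KT = -5/4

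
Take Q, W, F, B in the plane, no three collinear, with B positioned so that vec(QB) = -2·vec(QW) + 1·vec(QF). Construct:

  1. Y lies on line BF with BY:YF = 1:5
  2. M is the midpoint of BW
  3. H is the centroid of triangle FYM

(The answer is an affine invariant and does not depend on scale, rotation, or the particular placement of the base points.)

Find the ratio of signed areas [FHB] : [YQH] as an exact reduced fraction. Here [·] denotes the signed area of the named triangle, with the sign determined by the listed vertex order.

Assign Q = (0, 0), W = (1, 0), F = (0, 1), B = (-2, 1) — the answer is frame-independent, so this choice is without loss of generality.
1. Y lies on line BF with BY:YF = 1:5 ⇒ Y = (-5/3, 1)
2. M is the midpoint of BW ⇒ M = (-1/2, 1/2)
3. H is the centroid of triangle FYM ⇒ H = (-13/18, 5/6)
2·[FHB] = -1/3, 2·[YQH] = 2/3
[FHB]:[YQH] = -1/3:2/3 = -1/2

[FHB]:[YQH] = -1/2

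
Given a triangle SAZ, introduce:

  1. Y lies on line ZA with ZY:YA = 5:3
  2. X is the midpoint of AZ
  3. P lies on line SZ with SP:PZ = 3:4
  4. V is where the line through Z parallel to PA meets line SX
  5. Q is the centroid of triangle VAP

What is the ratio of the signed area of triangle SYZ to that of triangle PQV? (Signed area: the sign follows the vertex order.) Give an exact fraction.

Assign S = (0, 0), A = (1, 0), Z = (0, 1) — the answer is frame-independent, so this choice is without loss of generality.
1. Y lies on line ZA with ZY:YA = 5:3 ⇒ Y = (5/8, 3/8)
2. X is the midpoint of AZ ⇒ X = (1/2, 1/2)
3. P lies on line SZ with SP:PZ = 3:4 ⇒ P = (0, 3/7)
4. V is where the line through Z parallel to PA meets line SX ⇒ V = (7/10, 7/10)
5. Q is the centroid of triangle VAP ⇒ Q = (17/30, 79/210)
2·[SYZ] = 5/8, 2·[PQV] = 4/21
[SYZ]:[PQV] = 5/8:4/21 = 105/32

[SYZ]:[PQV] = 105/32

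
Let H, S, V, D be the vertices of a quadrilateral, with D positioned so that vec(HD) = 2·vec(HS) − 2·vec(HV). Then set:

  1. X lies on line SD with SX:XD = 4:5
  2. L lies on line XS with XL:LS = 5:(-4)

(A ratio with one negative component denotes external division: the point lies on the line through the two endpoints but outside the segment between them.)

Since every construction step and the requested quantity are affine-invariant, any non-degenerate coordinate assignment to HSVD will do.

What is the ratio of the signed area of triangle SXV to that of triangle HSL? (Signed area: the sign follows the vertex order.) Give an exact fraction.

Choose coordinates H = (0, 0), S = (1, 0), V = (0, 1), D = (2, -2).
1. X lies on line SD with SX:XD = 4:5 ⇒ X = (13/9, -8/9)
2. L lies on line XS with XL:LS = 5:(-4) ⇒ L = (-7/9, 32/9)
2·[SXV] = -4/9, 2·[HSL] = 32/9
[SXV]:[HSL] = -4/9:32/9 = -1/8

[SXV]:[HSL] = -1/8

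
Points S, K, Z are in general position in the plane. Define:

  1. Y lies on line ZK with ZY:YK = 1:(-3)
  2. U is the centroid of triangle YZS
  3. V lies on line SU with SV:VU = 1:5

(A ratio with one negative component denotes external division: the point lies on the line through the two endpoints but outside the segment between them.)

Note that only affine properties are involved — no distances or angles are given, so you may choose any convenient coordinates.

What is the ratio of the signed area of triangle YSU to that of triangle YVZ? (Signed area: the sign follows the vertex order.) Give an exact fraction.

Choose coordinates S = (0, 0), K = (1, 0), Z = (0, 1).
1. Y lies on line ZK with ZY:YK = 1:(-3) ⇒ Y = (-1/2, 3/2)
2. U is the centroid of triangle YZS ⇒ U = (-1/6, 5/6)
3. V lies on line SU with SV:VU = 1:5 ⇒ V = (-1/36, 5/36)
2·[YSU] = 1/6, 2·[YVZ] = 4/9
[YSU]:[YVZ] = 1/6:4/9 = 3/8

[YSU]:[YVZ] = 3/8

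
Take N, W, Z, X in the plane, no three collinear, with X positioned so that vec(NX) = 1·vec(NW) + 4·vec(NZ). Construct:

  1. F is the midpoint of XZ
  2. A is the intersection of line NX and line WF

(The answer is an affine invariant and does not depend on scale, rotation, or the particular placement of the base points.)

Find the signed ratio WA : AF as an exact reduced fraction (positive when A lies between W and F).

WA:AF = 8

Assign N = (0, 0), W = (1, 0), Z = (0, 1), X = (1, 4) — the answer is frame-independent, so this choice is without loss of generality.
1. F is the midpoint of XZ ⇒ F = (1/2, 5/2)
2. A is the intersection of line NX and line WF ⇒ A = (5/9, 20/9)
A = W + t·(F−W) with t = 8/9, so WA:AF = t:(1−t) = 8/9:1/9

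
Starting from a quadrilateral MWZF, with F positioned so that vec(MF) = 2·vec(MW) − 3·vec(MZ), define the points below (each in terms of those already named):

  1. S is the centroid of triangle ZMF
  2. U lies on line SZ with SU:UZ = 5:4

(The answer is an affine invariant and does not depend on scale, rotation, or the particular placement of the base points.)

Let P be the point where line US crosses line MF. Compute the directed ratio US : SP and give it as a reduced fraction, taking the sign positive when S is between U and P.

Set M = (0, 0), W = (1, 0), Z = (0, 1), F = (2, -3); any affine frame gives the same invariant.
1. S is the centroid of triangle ZMF ⇒ S = (2/3, -2/3)
2. U lies on line SZ with SU:UZ = 5:4 ⇒ U = (8/27, 7/27)
line US meets MF at P = (1, -3/2)
S = U + t·(P−U) with t = 10/19, so US:SP = 10/19:9/19

US:SP = 10/9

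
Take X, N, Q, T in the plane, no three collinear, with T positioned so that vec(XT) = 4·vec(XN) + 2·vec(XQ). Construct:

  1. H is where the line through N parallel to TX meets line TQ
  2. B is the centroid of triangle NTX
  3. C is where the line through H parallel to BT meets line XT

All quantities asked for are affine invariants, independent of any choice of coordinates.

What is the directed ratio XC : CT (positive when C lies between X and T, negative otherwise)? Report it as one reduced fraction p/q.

XC:CT = -13/9

Set X = (0, 0), N = (1, 0), Q = (0, 1), T = (4, 2); any affine frame gives the same invariant.
1. H is where the line through N parallel to TX meets line TQ ⇒ H = (6, 5/2)
2. B is the centroid of triangle NTX ⇒ B = (5/3, 2/3)
3. C is where the line through H parallel to BT meets line XT ⇒ C = (13, 13/2)
C = X + t·(T−X) with t = 13/4, so XC:CT = t:(1−t) = 13/4:-9/4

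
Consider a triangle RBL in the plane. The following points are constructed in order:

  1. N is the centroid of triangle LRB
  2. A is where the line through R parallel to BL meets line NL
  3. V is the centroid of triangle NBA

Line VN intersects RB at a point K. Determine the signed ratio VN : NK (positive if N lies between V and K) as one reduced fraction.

Set R = (0, 0), B = (1, 0), L = (0, 1); any affine frame gives the same invariant.
1. N is the centroid of triangle LRB ⇒ N = (1/3, 1/3)
2. A is where the line through R parallel to BL meets line NL ⇒ A = (1, -1)
3. V is the centroid of triangle NBA ⇒ V = (7/9, -2/9)
line VN meets RB at K = (3/5, 0)
N = V + t·(K−V) with t = 5/2, so VN:NK = 5/2:-3/2

VN:NK = -5/3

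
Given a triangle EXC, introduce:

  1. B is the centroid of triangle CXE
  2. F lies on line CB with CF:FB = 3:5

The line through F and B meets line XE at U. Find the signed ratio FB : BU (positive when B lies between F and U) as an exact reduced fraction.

Assign E = (0, 0), X = (1, 0), C = (0, 1) — the answer is frame-independent, so this choice is without loss of generality.
1. B is the centroid of triangle CXE ⇒ B = (1/3, 1/3)
2. F lies on line CB with CF:FB = 3:5 ⇒ F = (1/8, 3/4)
line FB meets XE at U = (1/2, 0)
B = F + t·(U−F) with t = 5/9, so FB:BU = 5/9:4/9

FB:BU = 5/4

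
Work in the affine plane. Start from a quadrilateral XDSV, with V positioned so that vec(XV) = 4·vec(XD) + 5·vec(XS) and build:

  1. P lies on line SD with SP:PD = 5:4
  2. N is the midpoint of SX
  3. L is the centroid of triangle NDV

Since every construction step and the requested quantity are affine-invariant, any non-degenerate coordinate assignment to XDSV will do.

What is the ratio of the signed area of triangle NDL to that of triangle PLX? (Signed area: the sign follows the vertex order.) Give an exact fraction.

Set X = (0, 0), D = (1, 0), S = (0, 1), V = (4, 5); any affine frame gives the same invariant.
1. P lies on line SD with SP:PD = 5:4 ⇒ P = (5/9, 4/9)
2. N is the midpoint of SX ⇒ N = (0, 1/2)
3. L is the centroid of triangle NDV ⇒ L = (5/3, 11/6)
2·[NDL] = 13/6, 2·[PLX] = 5/18
[NDL]:[PLX] = 13/6:5/18 = 39/5

[NDL]:[PLX] = 39/5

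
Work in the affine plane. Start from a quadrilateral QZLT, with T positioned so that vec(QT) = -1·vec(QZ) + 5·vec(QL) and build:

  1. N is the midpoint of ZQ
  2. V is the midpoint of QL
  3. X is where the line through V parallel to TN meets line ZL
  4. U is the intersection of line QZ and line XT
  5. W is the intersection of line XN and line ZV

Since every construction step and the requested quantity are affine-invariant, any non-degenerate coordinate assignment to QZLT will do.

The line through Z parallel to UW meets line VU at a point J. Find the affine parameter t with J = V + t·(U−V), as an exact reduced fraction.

Set Q = (0, 0), Z = (1, 0), L = (0, 1), T = (-1, 5); any affine frame gives the same invariant.
1. N is the midpoint of ZQ ⇒ N = (1/2, 0)
2. V is the midpoint of QL ⇒ V = (0, 1/2)
3. X is where the line through V parallel to TN meets line ZL ⇒ X = (-3/14, 17/14)
4. U is the intersection of line QZ and line XT ⇒ U = (2/53, 0)
5. W is the intersection of line XN and line ZV ⇒ W = (7/24, 17/48)
through Z parallel to UW: direction (323/1272, 17/48); meets VU at J = (48/371, -17/14)
J = V + t·(U−V) with t = 24/7

t = 24/7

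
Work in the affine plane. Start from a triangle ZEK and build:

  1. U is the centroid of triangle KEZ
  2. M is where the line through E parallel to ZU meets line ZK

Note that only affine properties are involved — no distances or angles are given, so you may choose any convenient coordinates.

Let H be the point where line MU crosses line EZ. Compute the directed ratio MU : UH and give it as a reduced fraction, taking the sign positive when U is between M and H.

MU:UH = -4

Work in coordinates with Z = (0, 0), E = (1, 0), K = (0, 1).
1. U is the centroid of triangle KEZ ⇒ U = (1/3, 1/3)
2. M is where the line through E parallel to ZU meets line ZK ⇒ M = (0, -1)
line MU meets EZ at H = (1/4, 0)
U = M + t·(H−M) with t = 4/3, so MU:UH = 4/3:-1/3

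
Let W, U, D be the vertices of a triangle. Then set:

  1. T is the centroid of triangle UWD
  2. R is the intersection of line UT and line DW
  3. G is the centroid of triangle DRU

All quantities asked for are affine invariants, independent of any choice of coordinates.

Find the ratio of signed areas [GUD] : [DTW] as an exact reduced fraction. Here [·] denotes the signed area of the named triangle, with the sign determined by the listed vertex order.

Assign W = (0, 0), U = (1, 0), D = (0, 1) — the answer is frame-independent, so this choice is without loss of generality.
1. T is the centroid of triangle UWD ⇒ T = (1/3, 1/3)
2. R is the intersection of line UT and line DW ⇒ R = (0, 1/2)
3. G is the centroid of triangle DRU ⇒ G = (1/3, 1/2)
2·[GUD] = 1/6, 2·[DTW] = -1/3
[GUD]:[DTW] = 1/6:-1/3 = -1/2

[GUD]:[DTW] = -1/2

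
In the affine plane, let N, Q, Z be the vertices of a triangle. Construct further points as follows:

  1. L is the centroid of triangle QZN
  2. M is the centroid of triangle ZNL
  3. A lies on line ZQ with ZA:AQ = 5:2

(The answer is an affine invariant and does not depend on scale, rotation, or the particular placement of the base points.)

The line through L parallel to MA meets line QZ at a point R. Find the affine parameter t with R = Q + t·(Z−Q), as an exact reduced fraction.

Work in coordinates with N = (0, 0), Q = (1, 0), Z = (0, 1).
1. L is the centroid of triangle QZN ⇒ L = (1/3, 1/3)
2. M is the centroid of triangle ZNL ⇒ M = (1/9, 4/9)
3. A lies on line ZQ with ZA:AQ = 5:2 ⇒ A = (5/7, 2/7)
through L parallel to MA: direction (38/63, -10/63); meets QZ at R = (11/14, 3/14)
R = Q + t·(Z−Q) with t = 3/14

t = 3/14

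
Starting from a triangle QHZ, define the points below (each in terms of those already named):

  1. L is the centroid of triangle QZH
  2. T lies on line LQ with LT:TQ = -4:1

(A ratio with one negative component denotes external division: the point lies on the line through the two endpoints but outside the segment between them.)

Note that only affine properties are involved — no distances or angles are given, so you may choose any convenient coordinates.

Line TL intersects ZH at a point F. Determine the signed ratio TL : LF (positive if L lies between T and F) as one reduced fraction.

Assign Q = (0, 0), H = (1, 0), Z = (0, 1) — the answer is frame-independent, so this choice is without loss of generality.
1. L is the centroid of triangle QZH ⇒ L = (1/3, 1/3)
2. T lies on line LQ with LT:TQ = -4:1 ⇒ T = (-1/9, -1/9)
line TL meets ZH at F = (1/2, 1/2)
L = T + t·(F−T) with t = 8/11, so TL:LF = 8/11:3/11

TL:LF = 8/3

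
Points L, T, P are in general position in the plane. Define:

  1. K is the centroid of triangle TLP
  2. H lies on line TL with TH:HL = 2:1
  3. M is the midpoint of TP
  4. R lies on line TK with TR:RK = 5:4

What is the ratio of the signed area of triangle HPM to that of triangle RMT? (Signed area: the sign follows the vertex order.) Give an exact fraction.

[HPM]:[RMT] = 18/5

Assign L = (0, 0), T = (1, 0), P = (0, 1) — the answer is frame-independent, so this choice is without loss of generality.
1. K is the centroid of triangle TLP ⇒ K = (1/3, 1/3)
2. H lies on line TL with TH:HL = 2:1 ⇒ H = (1/3, 0)
3. M is the midpoint of TP ⇒ M = (1/2, 1/2)
4. R lies on line TK with TR:RK = 5:4 ⇒ R = (17/27, 5/27)
2·[HPM] = -1/3, 2·[RMT] = -5/54
[HPM]:[RMT] = -1/3:-5/54 = 18/5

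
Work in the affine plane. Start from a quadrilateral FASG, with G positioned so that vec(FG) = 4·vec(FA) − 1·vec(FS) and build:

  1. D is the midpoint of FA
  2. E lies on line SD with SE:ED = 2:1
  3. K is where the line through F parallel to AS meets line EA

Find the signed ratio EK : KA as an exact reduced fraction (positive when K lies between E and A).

EK:KA = -2/3

Assign F = (0, 0), A = (1, 0), S = (0, 1), G = (4, -1) — the answer is frame-independent, so this choice is without loss of generality.
1. D is the midpoint of FA ⇒ D = (1/2, 0)
2. E lies on line SD with SE:ED = 2:1 ⇒ E = (1/3, 1/3)
3. K is where the line through F parallel to AS meets line EA ⇒ K = (-1, 1)
K = E + t·(A−E) with t = -2, so EK:KA = t:(1−t) = -2:3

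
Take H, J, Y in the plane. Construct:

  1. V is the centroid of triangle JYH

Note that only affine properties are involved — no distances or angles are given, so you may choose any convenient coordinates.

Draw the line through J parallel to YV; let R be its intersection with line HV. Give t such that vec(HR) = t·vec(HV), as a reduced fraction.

Set H = (0, 0), J = (1, 0), Y = (0, 1); any affine frame gives the same invariant.
1. V is the centroid of triangle JYH ⇒ V = (1/3, 1/3)
through J parallel to YV: direction (1/3, -2/3); meets HV at R = (2/3, 2/3)
R = H + t·(V−H) with t = 2

t = 2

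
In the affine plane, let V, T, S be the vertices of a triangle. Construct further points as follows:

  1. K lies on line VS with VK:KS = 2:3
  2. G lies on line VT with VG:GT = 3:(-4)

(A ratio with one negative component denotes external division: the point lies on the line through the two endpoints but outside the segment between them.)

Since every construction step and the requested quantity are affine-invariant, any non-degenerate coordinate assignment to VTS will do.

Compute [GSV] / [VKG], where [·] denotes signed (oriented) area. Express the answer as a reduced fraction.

[GSV]:[VKG] = -5/2

Choose coordinates V = (0, 0), T = (1, 0), S = (0, 1).
1. K lies on line VS with VK:KS = 2:3 ⇒ K = (0, 2/5)
2. G lies on line VT with VG:GT = 3:(-4) ⇒ G = (-3, 0)
2·[GSV] = -3, 2·[VKG] = 6/5
[GSV]:[VKG] = -3:6/5 = -5/2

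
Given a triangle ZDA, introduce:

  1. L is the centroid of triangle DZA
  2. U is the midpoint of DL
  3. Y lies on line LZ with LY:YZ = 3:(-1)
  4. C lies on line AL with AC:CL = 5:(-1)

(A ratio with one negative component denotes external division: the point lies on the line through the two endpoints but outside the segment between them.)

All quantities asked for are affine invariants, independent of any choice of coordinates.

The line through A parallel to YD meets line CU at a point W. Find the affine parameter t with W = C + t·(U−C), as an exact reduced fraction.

t = -25

Work in coordinates with Z = (0, 0), D = (1, 0), A = (0, 1).
1. L is the centroid of triangle DZA ⇒ L = (1/3, 1/3)
2. U is the midpoint of DL ⇒ U = (2/3, 1/6)
3. Y lies on line LZ with LY:YZ = 3:(-1) ⇒ Y = (-1/6, -1/6)
4. C lies on line AL with AC:CL = 5:(-1) ⇒ C = (5/12, 1/6)
through A parallel to YD: direction (7/6, 1/6); meets CU at W = (-35/6, 1/6)
W = C + t·(U−C) with t = -25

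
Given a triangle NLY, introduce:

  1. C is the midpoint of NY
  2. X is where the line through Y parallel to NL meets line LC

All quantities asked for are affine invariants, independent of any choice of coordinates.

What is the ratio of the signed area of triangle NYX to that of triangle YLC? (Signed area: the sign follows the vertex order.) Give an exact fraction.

Choose coordinates N = (0, 0), L = (1, 0), Y = (0, 1).
1. C is the midpoint of NY ⇒ C = (0, 1/2)
2. X is where the line through Y parallel to NL meets line LC ⇒ X = (-1, 1)
2·[NYX] = 1, 2·[YLC] = -1/2
[NYX]:[YLC] = 1:-1/2 = -2

[NYX]:[YLC] = -2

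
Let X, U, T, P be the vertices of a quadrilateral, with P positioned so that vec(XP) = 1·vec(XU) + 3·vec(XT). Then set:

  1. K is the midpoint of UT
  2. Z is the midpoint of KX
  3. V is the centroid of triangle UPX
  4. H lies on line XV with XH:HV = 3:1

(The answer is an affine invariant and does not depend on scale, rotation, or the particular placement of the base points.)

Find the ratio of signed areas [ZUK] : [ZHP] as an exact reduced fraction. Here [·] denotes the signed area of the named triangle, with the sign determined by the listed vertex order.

Assign X = (0, 0), U = (1, 0), T = (0, 1), P = (1, 3) — the answer is frame-independent, so this choice is without loss of generality.
1. K is the midpoint of UT ⇒ K = (1/2, 1/2)
2. Z is the midpoint of KX ⇒ Z = (1/4, 1/4)
3. V is the centroid of triangle UPX ⇒ V = (2/3, 1)
4. H lies on line XV with XH:HV = 3:1 ⇒ H = (1/2, 3/4)
2·[ZUK] = 1/4, 2·[ZHP] = 5/16
[ZUK]:[ZHP] = 1/4:5/16 = 4/5

[ZUK]:[ZHP] = 4/5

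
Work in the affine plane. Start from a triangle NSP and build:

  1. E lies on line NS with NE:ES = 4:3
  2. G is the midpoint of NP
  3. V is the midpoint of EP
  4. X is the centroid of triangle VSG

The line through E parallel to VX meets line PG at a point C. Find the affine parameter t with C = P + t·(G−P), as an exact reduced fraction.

t = 2/3

Set N = (0, 0), S = (1, 0), P = (0, 1); any affine frame gives the same invariant.
1. E lies on line NS with NE:ES = 4:3 ⇒ E = (4/7, 0)
2. G is the midpoint of NP ⇒ G = (0, 1/2)
3. V is the midpoint of EP ⇒ V = (2/7, 1/2)
4. X is the centroid of triangle VSG ⇒ X = (3/7, 1/3)
through E parallel to VX: direction (1/7, -1/6); meets PG at C = (0, 2/3)
C = P + t·(G−P) with t = 2/3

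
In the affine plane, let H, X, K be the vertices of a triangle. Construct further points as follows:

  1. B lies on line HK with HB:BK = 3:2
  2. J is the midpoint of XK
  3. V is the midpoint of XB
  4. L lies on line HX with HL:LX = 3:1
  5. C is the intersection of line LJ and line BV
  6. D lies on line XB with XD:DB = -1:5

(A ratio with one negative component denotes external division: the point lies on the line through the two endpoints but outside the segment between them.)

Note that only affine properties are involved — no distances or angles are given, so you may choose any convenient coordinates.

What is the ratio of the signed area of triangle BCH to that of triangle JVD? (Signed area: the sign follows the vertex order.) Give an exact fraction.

[BCH]:[JVD] = -18/7

Choose coordinates H = (0, 0), X = (1, 0), K = (0, 1).
1. B lies on line HK with HB:BK = 3:2 ⇒ B = (0, 3/5)
2. J is the midpoint of XK ⇒ J = (1/2, 1/2)
3. V is the midpoint of XB ⇒ V = (1/2, 3/10)
4. L lies on line HX with HL:LX = 3:1 ⇒ L = (3/4, 0)
5. C is the intersection of line LJ and line BV ⇒ C = (9/14, 3/14)
6. D lies on line XB with XD:DB = -1:5 ⇒ D = (5/4, -3/20)
2·[BCH] = -27/70, 2·[JVD] = 3/20
[BCH]:[JVD] = -27/70:3/20 = -18/7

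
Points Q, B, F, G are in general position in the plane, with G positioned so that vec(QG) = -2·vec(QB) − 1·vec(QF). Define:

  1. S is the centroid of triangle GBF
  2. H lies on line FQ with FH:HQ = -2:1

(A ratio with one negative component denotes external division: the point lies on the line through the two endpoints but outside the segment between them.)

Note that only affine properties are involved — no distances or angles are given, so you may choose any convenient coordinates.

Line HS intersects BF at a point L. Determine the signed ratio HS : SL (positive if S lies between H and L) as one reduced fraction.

HS:SL = 1/2

Choose coordinates Q = (0, 0), B = (1, 0), F = (0, 1), G = (-2, -1).
1. S is the centroid of triangle GBF ⇒ S = (-1/3, 0)
2. H lies on line FQ with FH:HQ = -2:1 ⇒ H = (0, -1)
line HS meets BF at L = (-1, 2)
S = H + t·(L−H) with t = 1/3, so HS:SL = 1/3:2/3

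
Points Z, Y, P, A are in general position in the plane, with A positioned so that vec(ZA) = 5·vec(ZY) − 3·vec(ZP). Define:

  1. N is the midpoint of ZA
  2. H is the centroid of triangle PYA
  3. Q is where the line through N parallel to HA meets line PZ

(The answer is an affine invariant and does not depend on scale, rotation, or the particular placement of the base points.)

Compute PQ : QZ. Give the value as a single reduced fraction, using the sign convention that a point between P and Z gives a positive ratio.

PQ:QZ = 5/4

Assign Z = (0, 0), Y = (1, 0), P = (0, 1), A = (5, -3) — the answer is frame-independent, so this choice is without loss of generality.
1. N is the midpoint of ZA ⇒ N = (5/2, -3/2)
2. H is the centroid of triangle PYA ⇒ H = (2, -2/3)
3. Q is where the line through N parallel to HA meets line PZ ⇒ Q = (0, 4/9)
Q = P + t·(Z−P) with t = 5/9, so PQ:QZ = t:(1−t) = 5/9:4/9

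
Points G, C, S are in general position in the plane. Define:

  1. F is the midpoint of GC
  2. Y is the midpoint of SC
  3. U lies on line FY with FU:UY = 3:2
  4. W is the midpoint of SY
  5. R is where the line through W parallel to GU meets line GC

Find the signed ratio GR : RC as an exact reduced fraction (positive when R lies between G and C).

Assign G = (0, 0), C = (1, 0), S = (0, 1) — the answer is frame-independent, so this choice is without loss of generality.
1. F is the midpoint of GC ⇒ F = (1/2, 0)
2. Y is the midpoint of SC ⇒ Y = (1/2, 1/2)
3. U lies on line FY with FU:UY = 3:2 ⇒ U = (1/2, 3/10)
4. W is the midpoint of SY ⇒ W = (1/4, 3/4)
5. R is where the line through W parallel to GU meets line GC ⇒ R = (-1, 0)
R = G + t·(C−G) with t = -1, so GR:RC = t:(1−t) = -1:2

GR:RC = -1/2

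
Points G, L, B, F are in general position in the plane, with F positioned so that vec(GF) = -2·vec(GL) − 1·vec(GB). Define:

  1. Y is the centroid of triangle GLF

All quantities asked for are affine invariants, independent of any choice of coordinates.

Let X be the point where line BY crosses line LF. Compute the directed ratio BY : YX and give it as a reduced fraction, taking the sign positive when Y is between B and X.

Choose coordinates G = (0, 0), L = (1, 0), B = (0, 1), F = (-2, -1).
1. Y is the centroid of triangle GLF ⇒ Y = (-1/3, -1/3)
line BY meets LF at X = (-4/11, -5/11)
Y = B + t·(X−B) with t = 11/12, so BY:YX = 11/12:1/12

BY:YX = 11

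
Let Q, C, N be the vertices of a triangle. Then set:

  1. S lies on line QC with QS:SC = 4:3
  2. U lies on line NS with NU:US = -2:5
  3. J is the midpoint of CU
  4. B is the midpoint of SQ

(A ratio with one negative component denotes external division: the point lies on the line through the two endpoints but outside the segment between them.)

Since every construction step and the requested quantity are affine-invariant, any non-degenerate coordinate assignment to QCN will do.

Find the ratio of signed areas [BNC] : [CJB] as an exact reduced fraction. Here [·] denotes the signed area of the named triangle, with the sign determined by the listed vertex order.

Choose coordinates Q = (0, 0), C = (1, 0), N = (0, 1).
1. S lies on line QC with QS:SC = 4:3 ⇒ S = (4/7, 0)
2. U lies on line NS with NU:US = -2:5 ⇒ U = (-8/21, 5/3)
3. J is the midpoint of CU ⇒ J = (13/42, 5/6)
4. B is the midpoint of SQ ⇒ B = (2/7, 0)
2·[BNC] = -5/7, 2·[CJB] = 25/42
[BNC]:[CJB] = -5/7:25/42 = -6/5

[BNC]:[CJB] = -6/5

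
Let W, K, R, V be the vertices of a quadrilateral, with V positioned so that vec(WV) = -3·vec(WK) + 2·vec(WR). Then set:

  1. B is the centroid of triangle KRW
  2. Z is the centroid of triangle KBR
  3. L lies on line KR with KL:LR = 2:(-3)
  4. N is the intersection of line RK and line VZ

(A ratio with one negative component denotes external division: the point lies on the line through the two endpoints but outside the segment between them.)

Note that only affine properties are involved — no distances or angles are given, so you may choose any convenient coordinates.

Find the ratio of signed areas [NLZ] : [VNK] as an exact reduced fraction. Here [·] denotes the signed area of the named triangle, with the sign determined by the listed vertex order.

Choose coordinates W = (0, 0), K = (1, 0), R = (0, 1), V = (-3, 2).
1. B is the centroid of triangle KRW ⇒ B = (1/3, 1/3)
2. Z is the centroid of triangle KBR ⇒ Z = (4/9, 4/9)
3. L lies on line KR with KL:LR = 2:(-3) ⇒ L = (3, -2)
4. N is the intersection of line RK and line VZ ⇒ N = (11/17, 6/17)
2·[NLZ] = -40/153, 2·[VNK] = -12/17
[NLZ]:[VNK] = -40/153:-12/17 = 10/27

[NLZ]:[VNK] = 10/27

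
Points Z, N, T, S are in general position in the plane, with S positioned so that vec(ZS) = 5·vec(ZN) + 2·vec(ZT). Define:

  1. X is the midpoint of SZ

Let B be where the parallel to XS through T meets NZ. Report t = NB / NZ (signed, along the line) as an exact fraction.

Set Z = (0, 0), N = (1, 0), T = (0, 1), S = (5, 2); any affine frame gives the same invariant.
1. X is the midpoint of SZ ⇒ X = (5/2, 1)
through T parallel to XS: direction (5/2, 1); meets NZ at B = (-5/2, 0)
B = N + t·(Z−N) with t = 7/2

t = 7/2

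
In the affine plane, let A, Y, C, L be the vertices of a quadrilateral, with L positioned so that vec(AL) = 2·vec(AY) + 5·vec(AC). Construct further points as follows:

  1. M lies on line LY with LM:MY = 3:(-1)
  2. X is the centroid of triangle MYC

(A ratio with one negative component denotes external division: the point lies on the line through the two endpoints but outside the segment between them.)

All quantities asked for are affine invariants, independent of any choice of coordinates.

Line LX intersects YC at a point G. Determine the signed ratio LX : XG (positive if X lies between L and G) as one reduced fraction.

LX:XG = -7

Work in coordinates with A = (0, 0), Y = (1, 0), C = (0, 1), L = (2, 5).
1. M lies on line LY with LM:MY = 3:(-1) ⇒ M = (1/2, -5/2)
2. X is the centroid of triangle MYC ⇒ X = (1/2, -1/2)
line LX meets YC at G = (5/7, 2/7)
X = L + t·(G−L) with t = 7/6, so LX:XG = 7/6:-1/6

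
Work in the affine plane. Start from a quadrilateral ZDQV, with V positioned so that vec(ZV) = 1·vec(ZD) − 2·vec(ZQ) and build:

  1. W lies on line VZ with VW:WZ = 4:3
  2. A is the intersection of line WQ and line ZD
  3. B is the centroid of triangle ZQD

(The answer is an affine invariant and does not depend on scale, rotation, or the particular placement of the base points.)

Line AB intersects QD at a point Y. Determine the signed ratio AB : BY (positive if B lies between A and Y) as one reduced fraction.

Assign Z = (0, 0), D = (1, 0), Q = (0, 1), V = (1, -2) — the answer is frame-independent, so this choice is without loss of generality.
1. W lies on line VZ with VW:WZ = 4:3 ⇒ W = (3/7, -6/7)
2. A is the intersection of line WQ and line ZD ⇒ A = (3/13, 0)
3. B is the centroid of triangle ZQD ⇒ B = (1/3, 1/3)
line AB meets QD at Y = (7/17, 10/17)
B = A + t·(Y−A) with t = 17/30, so AB:BY = 17/30:13/30

AB:BY = 17/13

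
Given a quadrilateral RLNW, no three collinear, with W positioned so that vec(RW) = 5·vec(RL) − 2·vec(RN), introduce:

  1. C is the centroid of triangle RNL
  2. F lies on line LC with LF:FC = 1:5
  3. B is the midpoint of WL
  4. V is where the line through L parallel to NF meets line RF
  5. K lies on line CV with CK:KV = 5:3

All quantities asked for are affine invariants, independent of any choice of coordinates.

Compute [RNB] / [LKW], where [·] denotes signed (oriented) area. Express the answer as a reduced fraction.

Set R = (0, 0), L = (1, 0), N = (0, 1), W = (5, -2); any affine frame gives the same invariant.
1. C is the centroid of triangle RNL ⇒ C = (1/3, 1/3)
2. F lies on line LC with LF:FC = 1:5 ⇒ F = (8/9, 1/18)
3. B is the midpoint of WL ⇒ B = (3, -1)
4. V is where the line through L parallel to NF meets line RF ⇒ V = (17/18, 17/288)
5. K lies on line CV with CK:KV = 5:3 ⇒ K = (103/144, 373/2304)
2·[RNB] = -3, 2·[LKW] = -5/64
[RNB]:[LKW] = -3:-5/64 = 192/5

[RNB]:[LKW] = 192/5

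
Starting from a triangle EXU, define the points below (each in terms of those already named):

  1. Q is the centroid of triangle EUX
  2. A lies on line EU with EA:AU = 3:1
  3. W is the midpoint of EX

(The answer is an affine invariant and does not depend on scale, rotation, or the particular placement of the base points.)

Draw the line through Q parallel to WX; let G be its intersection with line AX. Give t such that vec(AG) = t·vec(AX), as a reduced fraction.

t = 5/9

Assign E = (0, 0), X = (1, 0), U = (0, 1) — the answer is frame-independent, so this choice is without loss of generality.
1. Q is the centroid of triangle EUX ⇒ Q = (1/3, 1/3)
2. A lies on line EU with EA:AU = 3:1 ⇒ A = (0, 3/4)
3. W is the midpoint of EX ⇒ W = (1/2, 0)
through Q parallel to WX: direction (1/2, 0); meets AX at G = (5/9, 1/3)
G = A + t·(X−A) with t = 5/9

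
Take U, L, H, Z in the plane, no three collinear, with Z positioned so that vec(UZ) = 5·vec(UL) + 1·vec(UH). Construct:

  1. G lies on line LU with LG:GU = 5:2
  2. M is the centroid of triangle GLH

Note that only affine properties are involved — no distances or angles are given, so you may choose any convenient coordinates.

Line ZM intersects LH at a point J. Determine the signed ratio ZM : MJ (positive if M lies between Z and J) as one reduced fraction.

Work in coordinates with U = (0, 0), L = (1, 0), H = (0, 1), Z = (5, 1).
1. G lies on line LU with LG:GU = 5:2 ⇒ G = (2/7, 0)
2. M is the centroid of triangle GLH ⇒ M = (3/7, 1/3)
line ZM meets LH at J = (7/11, 4/11)
M = Z + t·(J−Z) with t = 22/21, so ZM:MJ = 22/21:-1/21

ZM:MJ = -22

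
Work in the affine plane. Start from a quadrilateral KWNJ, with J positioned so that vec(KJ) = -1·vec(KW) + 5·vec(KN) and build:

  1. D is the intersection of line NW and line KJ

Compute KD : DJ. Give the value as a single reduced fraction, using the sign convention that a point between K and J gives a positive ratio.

KD:DJ = 1/3

Choose coordinates K = (0, 0), W = (1, 0), N = (0, 1), J = (-1, 5).
1. D is the intersection of line NW and line KJ ⇒ D = (-1/4, 5/4)
D = K + t·(J−K) with t = 1/4, so KD:DJ = t:(1−t) = 1/4:3/4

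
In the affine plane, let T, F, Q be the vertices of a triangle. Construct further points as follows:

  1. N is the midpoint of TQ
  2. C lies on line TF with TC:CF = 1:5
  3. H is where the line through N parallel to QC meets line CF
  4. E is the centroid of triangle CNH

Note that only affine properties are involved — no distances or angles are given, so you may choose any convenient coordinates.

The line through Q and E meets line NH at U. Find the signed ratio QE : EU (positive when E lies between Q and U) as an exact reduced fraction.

Choose coordinates T = (0, 0), F = (1, 0), Q = (0, 1).
1. N is the midpoint of TQ ⇒ N = (0, 1/2)
2. C lies on line TF with TC:CF = 1:5 ⇒ C = (1/6, 0)
3. H is where the line through N parallel to QC meets line CF ⇒ H = (1/12, 0)
4. E is the centroid of triangle CNH ⇒ E = (1/12, 1/6)
line QE meets NH at U = (1/8, -1/4)
E = Q + t·(U−Q) with t = 2/3, so QE:EU = 2/3:1/3

QE:EU = 2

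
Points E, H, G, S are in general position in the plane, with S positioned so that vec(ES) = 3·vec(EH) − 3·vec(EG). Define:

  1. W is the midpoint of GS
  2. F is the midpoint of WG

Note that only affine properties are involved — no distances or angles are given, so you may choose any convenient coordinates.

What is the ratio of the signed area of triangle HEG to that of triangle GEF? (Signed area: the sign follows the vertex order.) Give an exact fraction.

[HEG]:[GEF] = -4/3

Assign E = (0, 0), H = (1, 0), G = (0, 1), S = (3, -3) — the answer is frame-independent, so this choice is without loss of generality.
1. W is the midpoint of GS ⇒ W = (3/2, -1)
2. F is the midpoint of WG ⇒ F = (3/4, 0)
2·[HEG] = -1, 2·[GEF] = 3/4
[HEG]:[GEF] = -1:3/4 = -4/3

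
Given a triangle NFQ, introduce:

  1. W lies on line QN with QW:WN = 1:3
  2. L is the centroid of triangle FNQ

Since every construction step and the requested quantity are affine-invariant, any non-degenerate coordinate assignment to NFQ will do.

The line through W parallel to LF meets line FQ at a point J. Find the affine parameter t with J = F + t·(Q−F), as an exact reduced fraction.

t = 1/2

Work in coordinates with N = (0, 0), F = (1, 0), Q = (0, 1).
1. W lies on line QN with QW:WN = 1:3 ⇒ W = (0, 3/4)
2. L is the centroid of triangle FNQ ⇒ L = (1/3, 1/3)
through W parallel to LF: direction (2/3, -1/3); meets FQ at J = (1/2, 1/2)
J = F + t·(Q−F) with t = 1/2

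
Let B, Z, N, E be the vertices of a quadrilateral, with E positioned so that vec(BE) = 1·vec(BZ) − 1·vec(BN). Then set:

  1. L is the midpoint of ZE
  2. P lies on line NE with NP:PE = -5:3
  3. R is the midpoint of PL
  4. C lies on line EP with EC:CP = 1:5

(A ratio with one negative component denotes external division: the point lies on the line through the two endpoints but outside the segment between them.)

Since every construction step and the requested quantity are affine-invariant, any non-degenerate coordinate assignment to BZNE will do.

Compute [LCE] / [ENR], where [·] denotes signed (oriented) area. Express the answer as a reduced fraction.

[LCE]:[ENR] = 1/2

Assign B = (0, 0), Z = (1, 0), N = (0, 1), E = (1, -1) — the answer is frame-independent, so this choice is without loss of generality.
1. L is the midpoint of ZE ⇒ L = (1, -1/2)
2. P lies on line NE with NP:PE = -5:3 ⇒ P = (5/2, -4)
3. R is the midpoint of PL ⇒ R = (7/4, -9/4)
4. C lies on line EP with EC:CP = 1:5 ⇒ C = (5/4, -3/2)
2·[LCE] = -1/8, 2·[ENR] = -1/4
[LCE]:[ENR] = -1/8:-1/4 = 1/2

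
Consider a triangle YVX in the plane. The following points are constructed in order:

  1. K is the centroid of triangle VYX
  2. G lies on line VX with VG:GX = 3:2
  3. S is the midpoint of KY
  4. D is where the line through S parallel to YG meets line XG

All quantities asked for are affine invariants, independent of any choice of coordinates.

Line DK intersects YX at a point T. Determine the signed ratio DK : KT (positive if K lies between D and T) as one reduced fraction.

DK:KT = 3/10

Set Y = (0, 0), V = (1, 0), X = (0, 1); any affine frame gives the same invariant.
1. K is the centroid of triangle VYX ⇒ K = (1/3, 1/3)
2. G lies on line VX with VG:GX = 3:2 ⇒ G = (2/5, 3/5)
3. S is the midpoint of KY ⇒ S = (1/6, 1/6)
4. D is where the line through S parallel to YG meets line XG ⇒ D = (13/30, 17/30)
line DK meets YX at T = (0, -4/9)
K = D + t·(T−D) with t = 3/13, so DK:KT = 3/13:10/13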